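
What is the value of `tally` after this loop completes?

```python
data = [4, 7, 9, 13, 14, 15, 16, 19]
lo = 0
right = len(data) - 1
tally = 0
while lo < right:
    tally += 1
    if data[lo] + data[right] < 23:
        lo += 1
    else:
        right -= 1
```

Steps to find pair summing to 23
`tally` takes the values: 0 → 1 → 2 → 3 → 4 → 5 → 6 → 7

Answer: 7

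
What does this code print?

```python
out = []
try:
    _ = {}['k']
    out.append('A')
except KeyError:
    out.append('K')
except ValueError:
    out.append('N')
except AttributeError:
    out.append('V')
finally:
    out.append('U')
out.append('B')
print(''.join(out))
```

Execution trace: 'K' (except KeyError) → 'U' (finally) → 'B' (after the try/except). Output: KUB

Answer: KUB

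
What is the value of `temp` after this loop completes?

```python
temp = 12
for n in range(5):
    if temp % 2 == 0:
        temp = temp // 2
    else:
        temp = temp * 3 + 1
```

Collatz-style transformation from 12
`temp` takes the values: 12 → 6 → 3 → 10 → 5 → 16

Answer: 16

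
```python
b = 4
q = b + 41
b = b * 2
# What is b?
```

Trace:
`b = 4` → b = 4
`q = b + 41` → q = 45
`b = b * 2` → b = 8
So b = 8

Answer: 8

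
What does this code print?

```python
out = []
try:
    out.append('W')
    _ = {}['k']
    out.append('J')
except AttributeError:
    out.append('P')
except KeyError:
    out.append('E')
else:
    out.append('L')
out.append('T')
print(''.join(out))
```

Execution trace: 'W' (try body) → 'E' (except KeyError) → 'T' (after the try/except). Output: WET

Answer: WET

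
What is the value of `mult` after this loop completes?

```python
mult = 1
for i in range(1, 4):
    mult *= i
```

3! = 6
`mult` takes the values: 1 → 2 → 6

Answer: 6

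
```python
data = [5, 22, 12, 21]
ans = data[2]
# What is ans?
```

Trace:
`data = [5, 22, 12, 21]` → data = [5, 22, 12, 21]
`ans = data[2]` → ans = 12
So ans = 12

Answer: 12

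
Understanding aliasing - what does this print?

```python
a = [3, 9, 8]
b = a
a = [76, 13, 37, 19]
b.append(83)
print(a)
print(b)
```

Key concept: rebinding vs mutation: a is rebound to a new list, b still points at the original.
Step by step:
`a = [3, 9, 8]` → a = [3, 9, 8]
`b = a` → b = [3, 9, 8] (same object as a)
`a = [76, 13, 37, 19]` → a = [76, 13, 37, 19]
`b.append(83)` → b = [3, 9, 8, 83]
`print(a)` → prints [76, 13, 37, 19]
`print(b)` → prints [3, 9, 8, 83]

Answer:
[76, 13, 37, 19]
[3, 9, 8, 83]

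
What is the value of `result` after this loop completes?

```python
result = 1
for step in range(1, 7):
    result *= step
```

6! = 720
`result` takes the values: 1 → 2 → 6 → 24 → 120 → 720

Answer: 720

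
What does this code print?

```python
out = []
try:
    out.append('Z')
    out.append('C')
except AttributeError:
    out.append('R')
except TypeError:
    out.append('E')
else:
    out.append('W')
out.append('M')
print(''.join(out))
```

Execution trace: 'Z' (try body) → 'C' (try body, no exception) → 'W' (else) → 'M' (after the try/except). Output: ZCWM

Answer: ZCWM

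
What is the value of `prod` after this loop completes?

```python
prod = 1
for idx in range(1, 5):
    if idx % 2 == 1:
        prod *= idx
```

Product of odd numbers 1 to 4
`prod` takes the values: 1 → 3

Answer: 3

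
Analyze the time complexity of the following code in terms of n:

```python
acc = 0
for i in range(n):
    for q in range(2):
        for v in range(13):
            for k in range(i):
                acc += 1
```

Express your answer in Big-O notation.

Each loop level contributes: n × 1 × 1 × n. Multiplying the contributions gives O(n^2).

Answer: O(n^2)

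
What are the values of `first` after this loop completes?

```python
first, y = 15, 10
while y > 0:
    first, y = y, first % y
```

GCD of 15 and 10
`first` takes the values: 15 → 10 → 5

Answer: 5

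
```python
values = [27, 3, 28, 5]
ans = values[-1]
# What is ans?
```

Trace:
`values = [27, 3, 28, 5]` → values = [27, 3, 28, 5]
`ans = values[-1]` → ans = 5
So ans = 5

Answer: 5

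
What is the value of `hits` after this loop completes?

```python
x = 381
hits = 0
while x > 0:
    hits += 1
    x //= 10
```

Count digits by repeated division by 10
`hits` takes the values: 0 → 1 → 2 → 3

Answer: 3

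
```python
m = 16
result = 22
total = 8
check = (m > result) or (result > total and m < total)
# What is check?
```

Trace:
`m = 16` → m = 16
`result = 22` → result = 22
`total = 8` → total = 8
`check = (m > result) or (result > total and m < total)` → check = False
So check = False

Answer: False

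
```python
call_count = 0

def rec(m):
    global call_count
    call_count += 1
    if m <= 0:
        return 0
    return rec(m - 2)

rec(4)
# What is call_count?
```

Linear recursion stepping by 2: 3 calls from m=4 down to ≤0.

Answer: 3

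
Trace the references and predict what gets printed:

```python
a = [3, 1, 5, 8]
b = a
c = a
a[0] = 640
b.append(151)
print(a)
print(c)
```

Key concept: multiple aliases.
Step by step:
`a = [3, 1, 5, 8]` → a = [3, 1, 5, 8]
`b = a` → b = [3, 1, 5, 8] (same object as a)
`c = a` → c = [3, 1, 5, 8] (same object as a, b)
`a[0] = 640` → a = [640, 1, 5, 8] (same object as b, c); b = [640, 1, 5, 8] (same object as a, c); c = [640, 1, 5, 8] (same object as a, b)
`b.append(151)` → a = [640, 1, 5, 8, 151] (same object as b, c); b = [640, 1, 5, 8, 151] (same object as a, c); c = [640, 1, 5, 8, 151] (same object as a, b)
`print(a)` → prints [640, 1, 5, 8, 151]
`print(c)` → prints [640, 1, 5, 8, 151]

Answer:
[640, 1, 5, 8, 151]
[640, 1, 5, 8, 151]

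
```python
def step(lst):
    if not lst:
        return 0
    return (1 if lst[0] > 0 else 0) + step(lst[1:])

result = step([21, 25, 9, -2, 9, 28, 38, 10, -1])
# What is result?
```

Count of positive elements in [21, 25, 9, -2, 9, 28, 38, 10, -1] = 7

Answer: 7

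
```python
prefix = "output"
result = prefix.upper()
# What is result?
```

Trace:
`prefix = "output"` → prefix = 'output'
`result = prefix.upper()` → result = 'OUTPUT'
So result = 'OUTPUT'

Answer: 'OUTPUT'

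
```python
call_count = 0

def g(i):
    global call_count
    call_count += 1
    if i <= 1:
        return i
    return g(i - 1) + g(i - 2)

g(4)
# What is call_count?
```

Calls(i) = 1 + Calls(i-1) + Calls(i-2); Calls(0)=Calls(1)=1. For i=4 this gives 9.

Answer: 9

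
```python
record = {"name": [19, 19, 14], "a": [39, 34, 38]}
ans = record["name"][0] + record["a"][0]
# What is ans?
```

Trace:
`record = {"name": [19, 19, 14], "a": [39, 34, 38]}` → record = {'name': [19, 19, 14], 'a': [39, 34, 38]}
`ans = record["name"][0] + record["a"][0]` → ans = 58
So ans = 58

Answer: 58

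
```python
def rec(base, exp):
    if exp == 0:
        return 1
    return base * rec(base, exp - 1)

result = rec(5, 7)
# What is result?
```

rec(5, 7) = 5 * 5 * 5 * 5 * 5 * 5 * 5 = 78125

Answer: 78125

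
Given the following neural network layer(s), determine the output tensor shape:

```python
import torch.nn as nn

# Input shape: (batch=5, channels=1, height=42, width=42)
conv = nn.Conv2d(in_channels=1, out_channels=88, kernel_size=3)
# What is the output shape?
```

Input: (5, 1, 42, 42) -> Output: (5, 88, 40, 40)

Answer: (5, 88, 40, 40)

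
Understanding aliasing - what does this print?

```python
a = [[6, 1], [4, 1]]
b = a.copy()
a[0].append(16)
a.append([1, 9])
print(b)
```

Key concept: shallow copy with nested lists.
Step by step:
`a = [[6, 1], [4, 1]]` → a = [[6, 1], [4, 1]]
`b = a.copy()` → b = [[6, 1], [4, 1]]
`a[0].append(16)` → a = [[6, 1, 16], [4, 1]]; b = [[6, 1, 16], [4, 1]]
`a.append([1, 9])` → a = [[6, 1, 16], [4, 1], [1, 9]]
`print(b)` → prints [[6, 1, 16], [4, 1]]

Answer: [[6, 1, 16], [4, 1]]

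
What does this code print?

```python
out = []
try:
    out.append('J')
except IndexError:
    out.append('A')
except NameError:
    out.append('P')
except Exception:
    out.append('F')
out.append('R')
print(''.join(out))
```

Execution trace: 'J' (try body, no exception) → 'R' (after the try/except). Output: JR

Answer: JR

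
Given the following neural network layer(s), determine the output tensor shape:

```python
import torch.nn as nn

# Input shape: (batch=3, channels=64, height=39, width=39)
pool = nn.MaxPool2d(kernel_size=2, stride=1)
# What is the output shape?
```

Input: (3, 64, 39, 39) -> Output: (3, 64, 38, 38)

Answer: (3, 64, 38, 38)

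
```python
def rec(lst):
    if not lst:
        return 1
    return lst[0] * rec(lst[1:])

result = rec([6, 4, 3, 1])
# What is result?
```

Product over [6, 4, 3, 1] = 6 * 4 * 3 * 1 = 72

Answer: 72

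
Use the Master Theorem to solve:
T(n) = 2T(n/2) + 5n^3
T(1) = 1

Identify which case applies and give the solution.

a=2, b=2, f(n)=5n^3. log_2(2) = 1. Since c=3 > 1 and the regularity condition holds (2(n/2)^3 = (2/2^3)n^3 with 2/2^3 < 1), Case 3 applies: T(n) = Θ(f(n)) = O(n^3).

Answer: O(n^3) - Case 3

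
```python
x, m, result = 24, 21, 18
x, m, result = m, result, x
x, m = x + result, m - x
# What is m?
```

Trace:
`x, m, result = 24, 21, 18` → x = 24; m = 21; result = 18
`x, m, result = m, result, x` → x = 21; m = 18; result = 24
`x, m = x + result, m - x` → x = 45; m = -3
So m = -3

Answer: -3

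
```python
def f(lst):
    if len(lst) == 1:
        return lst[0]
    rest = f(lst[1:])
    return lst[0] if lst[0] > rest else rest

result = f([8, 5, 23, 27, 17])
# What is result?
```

Recursive max over [8, 5, 23, 27, 17] = 27

Answer: 27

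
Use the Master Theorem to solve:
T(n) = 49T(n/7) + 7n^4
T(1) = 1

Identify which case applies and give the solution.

a=49, b=7, f(n)=7n^4. log_7(49) = 2. Since c=4 > 2 and the regularity condition holds (49(n/7)^4 = (49/7^4)n^4 with 49/7^4 < 1), Case 3 applies: T(n) = Θ(f(n)) = O(n^4).

Answer: O(n^4) - Case 3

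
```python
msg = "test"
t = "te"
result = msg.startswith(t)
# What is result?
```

Trace:
`msg = "test"` → msg = 'test'
`t = "te"` → t = 'te'
`result = msg.startswith(t)` → result = True
So result = True

Answer: True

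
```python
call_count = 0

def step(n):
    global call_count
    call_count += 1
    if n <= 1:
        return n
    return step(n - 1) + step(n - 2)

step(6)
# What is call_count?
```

Calls(n) = 1 + Calls(n-1) + Calls(n-2); Calls(0)=Calls(1)=1. For n=6 this gives 25.

Answer: 25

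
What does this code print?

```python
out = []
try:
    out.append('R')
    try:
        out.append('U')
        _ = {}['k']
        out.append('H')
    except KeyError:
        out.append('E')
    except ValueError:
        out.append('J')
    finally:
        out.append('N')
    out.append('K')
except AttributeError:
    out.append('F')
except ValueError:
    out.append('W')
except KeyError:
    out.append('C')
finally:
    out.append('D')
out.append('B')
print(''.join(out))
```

Execution trace: 'R' (try body) → 'U' (inner try body) → 'E' (inner except KeyError) → 'N' (inner finally) → 'K' (try body, no exception) → 'D' (finally) → 'B' (after the try/except). Output: RUENKDB

Answer: RUENKDB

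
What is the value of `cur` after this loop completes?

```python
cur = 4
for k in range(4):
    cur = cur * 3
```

Multiply by 3, 4 times: 4 * 3^4 = 324
`cur` takes the values: 4 → 12 → 36 → 108 → 324

Answer: 324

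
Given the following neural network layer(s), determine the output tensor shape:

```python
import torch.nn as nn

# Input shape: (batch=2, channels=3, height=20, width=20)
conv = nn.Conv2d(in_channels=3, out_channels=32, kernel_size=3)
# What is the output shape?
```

Input: (2, 3, 20, 20) -> Output: (2, 32, 18, 18)

Answer: (2, 32, 18, 18)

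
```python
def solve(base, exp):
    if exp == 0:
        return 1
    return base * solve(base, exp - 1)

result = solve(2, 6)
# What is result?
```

solve(2, 6) = 2 * 2 * 2 * 2 * 2 * 2 = 64

Answer: 64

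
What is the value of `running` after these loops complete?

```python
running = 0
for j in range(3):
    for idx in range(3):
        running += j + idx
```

Sum of all j+idx for j,idx in 3x3
`running` takes the values: 0 → 1 → 3 → 4 → 6 → 9 → 11 → 14 → 18

Answer: 18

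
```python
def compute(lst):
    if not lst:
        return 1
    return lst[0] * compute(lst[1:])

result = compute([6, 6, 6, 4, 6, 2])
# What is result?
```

Product over [6, 6, 6, 4, 6, 2] = 6 * 6 * 6 * 4 * 6 * 2 = 10368

Answer: 10368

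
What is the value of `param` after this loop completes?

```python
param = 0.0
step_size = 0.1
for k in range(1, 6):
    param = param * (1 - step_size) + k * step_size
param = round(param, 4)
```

Moving average with lr=0.1
`param` takes the values: 0.0 → 0.1 → 0.29 → 0.561 → 0.9049 → 1.31441 → 1.3144

Answer: 1.3144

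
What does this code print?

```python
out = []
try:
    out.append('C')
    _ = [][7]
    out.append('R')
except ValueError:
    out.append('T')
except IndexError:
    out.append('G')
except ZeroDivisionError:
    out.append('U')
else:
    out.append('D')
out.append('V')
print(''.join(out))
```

Execution trace: 'C' (try body) → 'G' (except IndexError) → 'V' (after the try/except). Output: CGV

Answer: CGV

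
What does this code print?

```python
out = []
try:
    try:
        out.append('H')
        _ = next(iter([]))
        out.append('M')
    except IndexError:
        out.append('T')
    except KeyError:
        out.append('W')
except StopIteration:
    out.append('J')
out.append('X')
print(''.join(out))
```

Execution trace: 'H' (try body) → 'J' (outer except StopIteration) → 'X' (after the try/except). Output: HJX

Answer: HJX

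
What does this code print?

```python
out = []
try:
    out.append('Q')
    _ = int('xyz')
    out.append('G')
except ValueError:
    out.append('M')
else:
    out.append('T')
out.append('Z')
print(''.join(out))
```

Execution trace: 'Q' (try body) → 'M' (except ValueError) → 'Z' (after the try/except). Output: QMZ

Answer: QMZ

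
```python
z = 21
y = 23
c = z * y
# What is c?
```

Trace:
`z = 21` → z = 21
`y = 23` → y = 23
`c = z * y` → c = 483
So c = 483

Answer: 483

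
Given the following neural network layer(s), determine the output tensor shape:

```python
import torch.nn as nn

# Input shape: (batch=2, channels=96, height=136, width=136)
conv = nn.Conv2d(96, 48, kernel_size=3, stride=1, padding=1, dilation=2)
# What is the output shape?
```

Input: (2, 96, 136, 136) -> Output: (2, 48, 134, 134)

Answer: (2, 48, 134, 134)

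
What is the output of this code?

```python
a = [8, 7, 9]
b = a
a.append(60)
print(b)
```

Key concept: basic list aliasing.
Step by step:
`a = [8, 7, 9]` → a = [8, 7, 9]
`b = a` → b = [8, 7, 9] (same object as a)
`a.append(60)` → a = [8, 7, 9, 60] (same object as b); b = [8, 7, 9, 60] (same object as a)
`print(b)` → prints [8, 7, 9, 60]

Answer: [8, 7, 9, 60]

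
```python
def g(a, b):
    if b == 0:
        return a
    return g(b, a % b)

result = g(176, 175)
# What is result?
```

g(176, 175) -> g(175, 1) -> g(1, 0) -> 1

Answer: 1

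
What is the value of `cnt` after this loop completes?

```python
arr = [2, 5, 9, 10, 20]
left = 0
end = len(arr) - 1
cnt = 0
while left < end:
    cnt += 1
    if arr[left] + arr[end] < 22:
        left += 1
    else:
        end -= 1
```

Steps to find pair summing to 22
`cnt` takes the values: 0 → 1 → 2 → 3 → 4

Answer: 4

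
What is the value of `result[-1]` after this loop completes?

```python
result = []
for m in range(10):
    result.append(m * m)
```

Last element of squares 0 to 9
`result` takes the values: [] → [0] → [0, 1] → [0, 1, 4] → [0, 1, 4, 9] → [0, 1, 4, 9, 16] → [0, 1, 4, 9, 16, 25] → [0, 1, 4, 9, 16, 25, 36] → [0, 1, 4, 9, 16, 25, 36, 49] → [0, 1, 4, 9, 16, 25, 36, 49, 64] → [0, 1, 4, 9, 16, 25, 36, 49, 64, 81]
So `result[-1]` = 81

Answer: 81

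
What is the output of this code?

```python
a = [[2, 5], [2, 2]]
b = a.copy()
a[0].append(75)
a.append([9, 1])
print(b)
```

Key concept: shallow copy with nested lists.
Step by step:
`a = [[2, 5], [2, 2]]` → a = [[2, 5], [2, 2]]
`b = a.copy()` → b = [[2, 5], [2, 2]]
`a[0].append(75)` → a = [[2, 5, 75], [2, 2]]; b = [[2, 5, 75], [2, 2]]
`a.append([9, 1])` → a = [[2, 5, 75], [2, 2], [9, 1]]
`print(b)` → prints [[2, 5, 75], [2, 2]]

Answer: [[2, 5, 75], [2, 2]]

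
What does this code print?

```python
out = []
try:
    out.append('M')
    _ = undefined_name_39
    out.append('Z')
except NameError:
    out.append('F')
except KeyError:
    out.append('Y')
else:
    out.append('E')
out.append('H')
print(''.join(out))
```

Execution trace: 'M' (try body) → 'F' (except NameError) → 'H' (after the try/except). Output: MFH

Answer: MFH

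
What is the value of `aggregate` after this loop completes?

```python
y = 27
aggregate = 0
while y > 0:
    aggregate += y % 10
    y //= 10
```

Sum digits of 27
`aggregate` takes the values: 0 → 7 → 9

Answer: 9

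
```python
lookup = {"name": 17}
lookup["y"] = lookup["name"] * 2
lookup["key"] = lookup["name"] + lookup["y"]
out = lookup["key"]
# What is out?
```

Trace:
`lookup = {"name": 17}` → lookup = {'name': 17}
`lookup["y"] = lookup["name"] * 2` → lookup = {'name': 17, 'y': 34}
`lookup["key"] = lookup["name"] + lookup["y"]` → lookup = {'name': 17, 'y': 34, 'key': 51}
`out = lookup["key"]` → out = 51
So out = 51

Answer: 51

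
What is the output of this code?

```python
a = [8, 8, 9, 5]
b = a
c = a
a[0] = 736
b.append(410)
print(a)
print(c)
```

Key concept: multiple aliases.
Step by step:
`a = [8, 8, 9, 5]` → a = [8, 8, 9, 5]
`b = a` → b = [8, 8, 9, 5] (same object as a)
`c = a` → c = [8, 8, 9, 5] (same object as a, b)
`a[0] = 736` → a = [736, 8, 9, 5] (same object as b, c); b = [736, 8, 9, 5] (same object as a, c); c = [736, 8, 9, 5] (same object as a, b)
`b.append(410)` → a = [736, 8, 9, 5, 410] (same object as b, c); b = [736, 8, 9, 5, 410] (same object as a, c); c = [736, 8, 9, 5, 410] (same object as a, b)
`print(a)` → prints [736, 8, 9, 5, 410]
`print(c)` → prints [736, 8, 9, 5, 410]

Answer:
[736, 8, 9, 5, 410]
[736, 8, 9, 5, 410]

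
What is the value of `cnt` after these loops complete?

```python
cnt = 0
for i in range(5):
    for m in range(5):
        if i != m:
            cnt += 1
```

5² - 5 (exclude diagonal)
`cnt` takes the values: 0 → 1 → 2 → 3 → 4 → 5 → 6 → 7 → 8 → 9 → 10 → 11 → 12 → 13 → 14 → 15 → 16 → 17 → 18 → 19 → 20

Answer: 20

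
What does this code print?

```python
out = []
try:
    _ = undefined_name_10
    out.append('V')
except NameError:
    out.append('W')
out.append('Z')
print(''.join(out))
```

Execution trace: 'W' (except NameError) → 'Z' (after the try/except). Output: WZ

Answer: WZ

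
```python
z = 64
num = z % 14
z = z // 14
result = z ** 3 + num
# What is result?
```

Trace:
`z = 64` → z = 64
`num = z % 14` → num = 8
`z = z // 14` → z = 4
`result = z ** 3 + num` → result = 72
So result = 72

Answer: 72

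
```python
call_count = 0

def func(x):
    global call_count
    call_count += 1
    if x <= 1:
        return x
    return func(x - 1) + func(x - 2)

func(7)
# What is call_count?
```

Calls(x) = 1 + Calls(x-1) + Calls(x-2); Calls(0)=Calls(1)=1. For x=7 this gives 41.

Answer: 41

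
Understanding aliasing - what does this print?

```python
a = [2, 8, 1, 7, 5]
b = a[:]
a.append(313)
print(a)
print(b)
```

Key concept: slice [:] creates copy.
Step by step:
`a = [2, 8, 1, 7, 5]` → a = [2, 8, 1, 7, 5]
`b = a[:]` → b = [2, 8, 1, 7, 5]
`a.append(313)` → a = [2, 8, 1, 7, 5, 313]
`print(a)` → prints [2, 8, 1, 7, 5, 313]
`print(b)` → prints [2, 8, 1, 7, 5]

Answer:
[2, 8, 1, 7, 5, 313]
[2, 8, 1, 7, 5]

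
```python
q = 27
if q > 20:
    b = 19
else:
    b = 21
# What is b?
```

Trace:
`q = 27` → q = 27
`if q > 20: ...` → q > 20 is True → b = 19
So b = 19

Answer: 19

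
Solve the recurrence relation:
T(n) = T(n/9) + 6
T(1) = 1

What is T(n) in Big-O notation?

Each step divides n by 9 and adds 6. After log_9(n) steps we reach T(1)=1. So T(n) = 6·log_9(n) + 1 = O(log n).

Answer: O(log n)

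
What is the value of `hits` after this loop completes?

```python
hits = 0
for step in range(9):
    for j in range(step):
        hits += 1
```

Triangle number: 0+1+2+...+8
`hits` takes the values: 0 → 1 → 2 → 3 → 4 → 5 → 6 → 7 → 8 → 9 → 10 → 11 → 12 → 13 → 14 → 15 → 16 → 17 → 18 → 19 → 20 → 21 → 22 → 23 → 24 → 25 → 26 → 27 → 28 → 29 → 30 → 31 → 32 → 33 → 34 → 35 → 36

Answer: 36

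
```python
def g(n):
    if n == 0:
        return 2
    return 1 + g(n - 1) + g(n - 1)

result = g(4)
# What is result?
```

g(n) = 1 + 2·g(n-1), g(0)=2. Closed form: (2+1)·2^4 - 1 = 47.

Answer: 47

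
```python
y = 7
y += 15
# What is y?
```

Trace:
`y = 7` → y = 7
`y += 15` → y = 22
So y = 22

Answer: 22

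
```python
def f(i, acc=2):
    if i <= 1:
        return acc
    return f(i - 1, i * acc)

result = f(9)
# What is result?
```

Accumulator trace (n, acc): (9, 2) -> (8, 18) -> (7, 144) -> (6, 1008) -> (5, 6048) -> (4, 30240) -> (3, 120960) -> (2, 362880) -> (1, 725760) -> return 725760

Answer: 725760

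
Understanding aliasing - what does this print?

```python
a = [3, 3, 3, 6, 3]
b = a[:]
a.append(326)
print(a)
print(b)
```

Key concept: slice [:] creates copy.
Step by step:
`a = [3, 3, 3, 6, 3]` → a = [3, 3, 3, 6, 3]
`b = a[:]` → b = [3, 3, 3, 6, 3]
`a.append(326)` → a = [3, 3, 3, 6, 3, 326]
`print(a)` → prints [3, 3, 3, 6, 3, 326]
`print(b)` → prints [3, 3, 3, 6, 3]

Answer:
[3, 3, 3, 6, 3, 326]
[3, 3, 3, 6, 3]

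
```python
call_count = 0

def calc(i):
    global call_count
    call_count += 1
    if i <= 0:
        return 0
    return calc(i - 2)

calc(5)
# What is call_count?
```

Linear recursion stepping by 2: 4 calls from i=5 down to ≤0.

Answer: 4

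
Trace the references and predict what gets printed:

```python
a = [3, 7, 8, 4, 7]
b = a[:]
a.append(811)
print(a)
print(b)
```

Key concept: slice [:] creates copy.
Step by step:
`a = [3, 7, 8, 4, 7]` → a = [3, 7, 8, 4, 7]
`b = a[:]` → b = [3, 7, 8, 4, 7]
`a.append(811)` → a = [3, 7, 8, 4, 7, 811]
`print(a)` → prints [3, 7, 8, 4, 7, 811]
`print(b)` → prints [3, 7, 8, 4, 7]

Answer:
[3, 7, 8, 4, 7, 811]
[3, 7, 8, 4, 7]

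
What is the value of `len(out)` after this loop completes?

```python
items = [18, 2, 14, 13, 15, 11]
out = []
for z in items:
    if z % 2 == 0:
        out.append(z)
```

Count even numbers in [18, 2, 14, 13, 15, 11]
`out` takes the values: [] → [18] → [18, 2] → [18, 2, 14]
So `len(out)` = 3

Answer: 3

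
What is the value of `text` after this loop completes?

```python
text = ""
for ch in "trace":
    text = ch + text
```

Reverse 'trace'
`text` takes the values: "" → "t" → "rt" → "art" → "cart" → "ecart"

Answer: "ecart"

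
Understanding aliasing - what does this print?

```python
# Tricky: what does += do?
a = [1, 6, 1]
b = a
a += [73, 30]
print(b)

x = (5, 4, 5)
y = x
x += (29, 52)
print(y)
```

Key concept: += behavior differs for mutable vs immutable.
Step by step:
`a = [1, 6, 1]` → a = [1, 6, 1]
`b = a` → b = [1, 6, 1] (same object as a)
`a += [73, 30]` → a = [1, 6, 1, 73, 30] (same object as b); b = [1, 6, 1, 73, 30] (same object as a)
`print(b)` → prints [1, 6, 1, 73, 30]
`x = (5, 4, 5)` → x = (5, 4, 5)
`y = x` → y = (5, 4, 5)
`x += (29, 52)` → x = (5, 4, 5, 29, 52)
`print(y)` → prints (5, 4, 5)

Answer:
[1, 6, 1, 73, 30]
(5, 4, 5)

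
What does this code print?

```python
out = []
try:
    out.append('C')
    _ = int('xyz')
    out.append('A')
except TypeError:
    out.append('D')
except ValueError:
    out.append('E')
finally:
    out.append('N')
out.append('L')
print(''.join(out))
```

Execution trace: 'C' (try body) → 'E' (except ValueError) → 'N' (finally) → 'L' (after the try/except). Output: CENL

Answer: CENL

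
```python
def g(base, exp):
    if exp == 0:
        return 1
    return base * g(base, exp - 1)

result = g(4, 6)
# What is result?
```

g(4, 6) = 4 * 4 * 4 * 4 * 4 * 4 = 4096

Answer: 4096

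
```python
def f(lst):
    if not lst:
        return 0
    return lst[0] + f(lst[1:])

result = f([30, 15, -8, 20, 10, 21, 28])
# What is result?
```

30 + 15 + (-8) + 20 + 10 + 21 + 28 + 0 = 116

Answer: 116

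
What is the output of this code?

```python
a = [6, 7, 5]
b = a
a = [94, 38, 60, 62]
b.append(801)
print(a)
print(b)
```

Key concept: rebinding vs mutation: a is rebound to a new list, b still points at the original.
Step by step:
`a = [6, 7, 5]` → a = [6, 7, 5]
`b = a` → b = [6, 7, 5] (same object as a)
`a = [94, 38, 60, 62]` → a = [94, 38, 60, 62]
`b.append(801)` → b = [6, 7, 5, 801]
`print(a)` → prints [94, 38, 60, 62]
`print(b)` → prints [6, 7, 5, 801]

Answer:
[94, 38, 60, 62]
[6, 7, 5, 801]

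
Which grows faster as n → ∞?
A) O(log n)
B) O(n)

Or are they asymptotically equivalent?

O(log n) vs O(n): Higher order terms dominate.

Answer: B) O(n) grows faster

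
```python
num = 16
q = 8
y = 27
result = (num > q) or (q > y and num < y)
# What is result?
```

Trace:
`num = 16` → num = 16
`q = 8` → q = 8
`y = 27` → y = 27
`result = (num > q) or (q > y and num < y)` → result = True
So result = True

Answer: True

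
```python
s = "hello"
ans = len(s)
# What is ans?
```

Trace:
`s = "hello"` → s = 'hello'
`ans = len(s)` → ans = 5
So ans = 5

Answer: 5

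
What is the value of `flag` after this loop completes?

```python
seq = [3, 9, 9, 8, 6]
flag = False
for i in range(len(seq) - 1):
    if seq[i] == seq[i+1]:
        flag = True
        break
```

Check consecutive duplicates in [3, 9, 9, 8, 6]
`flag` takes the values: False → True

Answer: True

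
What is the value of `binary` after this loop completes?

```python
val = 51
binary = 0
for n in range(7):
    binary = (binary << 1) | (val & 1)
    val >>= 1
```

Reverse lowest 7 bits of 51
`binary` takes the values: 0 → 1 → 3 → 6 → 12 → 25 → 51 → 102

Answer: 102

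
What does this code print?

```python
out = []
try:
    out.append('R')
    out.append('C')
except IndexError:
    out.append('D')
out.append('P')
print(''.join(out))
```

Execution trace: 'R' (try body) → 'C' (try body, no exception) → 'P' (after the try/except). Output: RCP

Answer: RCP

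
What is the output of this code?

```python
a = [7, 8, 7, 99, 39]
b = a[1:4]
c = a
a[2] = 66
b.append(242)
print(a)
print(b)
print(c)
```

Key concept: slice vs alias.
Step by step:
`a = [7, 8, 7, 99, 39]` → a = [7, 8, 7, 99, 39]
`b = a[1:4]` → b = [8, 7, 99]
`c = a` → c = [7, 8, 7, 99, 39] (same object as a)
`a[2] = 66` → a = [7, 8, 66, 99, 39] (same object as c); c = [7, 8, 66, 99, 39] (same object as a)
`b.append(242)` → b = [8, 7, 99, 242]
`print(a)` → prints [7, 8, 66, 99, 39]
`print(b)` → prints [8, 7, 99, 242]
`print(c)` → prints [7, 8, 66, 99, 39]

Answer:
[7, 8, 66, 99, 39]
[8, 7, 99, 242]
[7, 8, 66, 99, 39]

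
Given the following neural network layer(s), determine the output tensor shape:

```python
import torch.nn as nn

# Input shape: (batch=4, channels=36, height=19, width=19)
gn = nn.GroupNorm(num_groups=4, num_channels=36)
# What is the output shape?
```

Input: (4, 36, 19, 19) -> Output: (4, 36, 19, 19)

Answer: (4, 36, 19, 19)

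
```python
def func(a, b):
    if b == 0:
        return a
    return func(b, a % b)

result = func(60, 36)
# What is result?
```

func(60, 36) -> func(36, 24) -> func(24, 12) -> func(12, 0) -> 12

Answer: 12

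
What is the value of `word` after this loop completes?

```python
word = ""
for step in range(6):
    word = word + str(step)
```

Concatenate digits 0 to 5
`word` takes the values: "" → "0" → "01" → "012" → "0123" → "01234" → "012345"

Answer: "012345"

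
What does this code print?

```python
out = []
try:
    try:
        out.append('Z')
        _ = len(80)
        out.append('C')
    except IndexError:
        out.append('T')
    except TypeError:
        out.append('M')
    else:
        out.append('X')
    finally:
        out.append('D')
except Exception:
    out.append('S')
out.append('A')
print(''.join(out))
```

Execution trace: 'Z' (inner try body) → 'M' (inner except TypeError) → 'D' (inner finally) → 'A' (after the try/except). Output: ZMDA

Answer: ZMDA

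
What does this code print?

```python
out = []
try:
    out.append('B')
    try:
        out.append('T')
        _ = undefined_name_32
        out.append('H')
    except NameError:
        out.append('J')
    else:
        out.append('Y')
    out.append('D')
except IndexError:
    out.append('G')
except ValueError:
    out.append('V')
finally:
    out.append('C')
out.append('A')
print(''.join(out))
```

Execution trace: 'B' (try body) → 'T' (inner try body) → 'J' (inner except NameError) → 'D' (try body, no exception) → 'C' (finally) → 'A' (after the try/except). Output: BTJDCA

Answer: BTJDCA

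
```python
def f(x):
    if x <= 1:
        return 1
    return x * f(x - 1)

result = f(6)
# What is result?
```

f(6) = 6 * 5 * 4 * 3 * 2 * 1 = 720

Answer: 720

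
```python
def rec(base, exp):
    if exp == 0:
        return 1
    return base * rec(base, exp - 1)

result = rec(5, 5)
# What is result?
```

rec(5, 5) = 5 * 5 * 5 * 5 * 5 = 3125

Answer: 3125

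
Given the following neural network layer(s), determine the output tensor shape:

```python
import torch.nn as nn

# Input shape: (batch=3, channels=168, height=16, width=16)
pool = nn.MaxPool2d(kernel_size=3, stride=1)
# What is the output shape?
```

Input: (3, 168, 16, 16) -> Output: (3, 168, 14, 14)

Answer: (3, 168, 14, 14)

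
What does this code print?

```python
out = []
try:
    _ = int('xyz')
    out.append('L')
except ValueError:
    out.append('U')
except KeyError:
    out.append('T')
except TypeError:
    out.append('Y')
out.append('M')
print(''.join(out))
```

Execution trace: 'U' (except ValueError) → 'M' (after the try/except). Output: UM

Answer: UM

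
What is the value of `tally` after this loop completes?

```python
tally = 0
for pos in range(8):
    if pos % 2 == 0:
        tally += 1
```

Count numbers divisible by 2 in range(8)
`tally` takes the values: 0 → 1 → 2 → 3 → 4

Answer: 4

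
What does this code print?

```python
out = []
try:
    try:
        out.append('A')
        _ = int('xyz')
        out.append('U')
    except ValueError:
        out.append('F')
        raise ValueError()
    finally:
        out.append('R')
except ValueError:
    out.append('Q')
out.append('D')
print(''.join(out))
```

Execution trace: 'A' (inner try body) → 'F' (inner except ValueError) → 'R' (inner finally) → 'Q' (outer except ValueError) → 'D' (after the try/except). Output: AFRQD

Answer: AFRQD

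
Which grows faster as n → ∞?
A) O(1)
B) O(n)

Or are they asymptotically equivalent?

O(1) vs O(n): Higher order terms dominate.

Answer: B) O(n) grows faster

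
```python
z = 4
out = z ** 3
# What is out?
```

Trace:
`z = 4` → z = 4
`out = z ** 3` → out = 64
So out = 64

Answer: 64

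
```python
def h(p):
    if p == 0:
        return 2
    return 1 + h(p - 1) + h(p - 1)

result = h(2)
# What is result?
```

h(p) = 1 + 2·h(p-1), h(0)=2. Closed form: (2+1)·2^2 - 1 = 11.

Answer: 11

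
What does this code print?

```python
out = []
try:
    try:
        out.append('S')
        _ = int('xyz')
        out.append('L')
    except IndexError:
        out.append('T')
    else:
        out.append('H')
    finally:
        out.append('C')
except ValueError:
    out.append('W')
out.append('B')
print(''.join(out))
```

Execution trace: 'S' (try body) → 'C' (finally) → 'W' (outer except ValueError) → 'B' (after the try/except). Output: SCWB

Answer: SCWB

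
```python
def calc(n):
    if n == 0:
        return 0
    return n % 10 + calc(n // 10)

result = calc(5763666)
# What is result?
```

Sum of digits of 5763666: 6 + 6 + 6 + 3 + 6 + 7 + 5 = 39

Answer: 39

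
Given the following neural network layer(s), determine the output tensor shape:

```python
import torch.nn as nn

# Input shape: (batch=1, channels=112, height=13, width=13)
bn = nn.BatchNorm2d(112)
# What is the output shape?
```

Input: (1, 112, 13, 13) -> Output: (1, 112, 13, 13)

Answer: (1, 112, 13, 13)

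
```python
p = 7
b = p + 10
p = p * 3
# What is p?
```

Trace:
`p = 7` → p = 7
`b = p + 10` → b = 17
`p = p * 3` → p = 21
So p = 21

Answer: 21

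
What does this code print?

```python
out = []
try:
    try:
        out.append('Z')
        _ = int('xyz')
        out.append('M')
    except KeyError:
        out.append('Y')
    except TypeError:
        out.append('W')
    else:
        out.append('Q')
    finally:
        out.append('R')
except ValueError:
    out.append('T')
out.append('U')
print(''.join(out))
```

Execution trace: 'Z' (try body) → 'R' (finally) → 'T' (outer except ValueError) → 'U' (after the try/except). Output: ZRTU

Answer: ZRTU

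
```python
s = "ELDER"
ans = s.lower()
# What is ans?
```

Trace:
`s = "ELDER"` → s = 'ELDER'
`ans = s.lower()` → ans = 'elder'
So ans = 'elder'

Answer: 'elder'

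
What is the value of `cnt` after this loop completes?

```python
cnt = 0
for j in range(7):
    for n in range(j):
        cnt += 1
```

Triangle number: 0+1+2+...+6
`cnt` takes the values: 0 → 1 → 2 → 3 → 4 → 5 → 6 → 7 → 8 → 9 → 10 → 11 → 12 → 13 → 14 → 15 → 16 → 17 → 18 → 19 → 20 → 21

Answer: 21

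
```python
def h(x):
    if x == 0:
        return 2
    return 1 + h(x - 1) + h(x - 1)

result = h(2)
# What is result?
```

h(x) = 1 + 2·h(x-1), h(0)=2. Closed form: (2+1)·2^2 - 1 = 11.

Answer: 11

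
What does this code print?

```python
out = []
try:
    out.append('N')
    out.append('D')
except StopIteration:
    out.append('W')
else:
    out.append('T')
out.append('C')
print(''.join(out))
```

Execution trace: 'N' (try body) → 'D' (try body, no exception) → 'T' (else) → 'C' (after the try/except). Output: NDTC

Answer: NDTC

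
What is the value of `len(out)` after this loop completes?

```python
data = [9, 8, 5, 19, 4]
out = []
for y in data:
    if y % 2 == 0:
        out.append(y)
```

Count even numbers in [9, 8, 5, 19, 4]
`out` takes the values: [] → [8] → [8, 4]
So `len(out)` = 2

Answer: 2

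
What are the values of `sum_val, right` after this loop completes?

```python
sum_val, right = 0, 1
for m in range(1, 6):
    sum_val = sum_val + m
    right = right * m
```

Sum and factorial of 1 to 5
`sum_val, right` takes the values: (0, 1) → (1, 1) → (3, 1) → (3, 2) → (6, 2) → (6, 6) → (10, 6) → (10, 24) → (15, 24) → (15, 120)

Answer: 15, 120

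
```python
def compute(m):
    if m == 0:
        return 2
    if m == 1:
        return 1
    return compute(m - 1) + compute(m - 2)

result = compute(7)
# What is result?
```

Build up from base cases: compute(0)=2, compute(1)=1, compute(2)=3, compute(3)=4, compute(4)=7, compute(5)=11, compute(6)=18, ..., compute(7)=29

Answer: 29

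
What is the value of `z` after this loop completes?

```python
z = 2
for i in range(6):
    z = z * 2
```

Multiply by 2, 6 times: 2 * 2^6 = 128
`z` takes the values: 2 → 4 → 8 → 16 → 32 → 64 → 128

Answer: 128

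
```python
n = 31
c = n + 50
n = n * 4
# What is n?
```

Trace:
`n = 31` → n = 31
`c = n + 50` → c = 81
`n = n * 4` → n = 124
So n = 124

Answer: 124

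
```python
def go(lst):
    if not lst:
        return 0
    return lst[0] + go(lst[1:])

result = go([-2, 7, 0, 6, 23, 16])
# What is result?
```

(-2) + 7 + 0 + 6 + 23 + 16 + 0 = 50

Answer: 50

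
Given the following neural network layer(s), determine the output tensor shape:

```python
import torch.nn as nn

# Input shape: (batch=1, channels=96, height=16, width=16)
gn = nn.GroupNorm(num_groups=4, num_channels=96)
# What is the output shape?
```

Input: (1, 96, 16, 16) -> Output: (1, 96, 16, 16)

Answer: (1, 96, 16, 16)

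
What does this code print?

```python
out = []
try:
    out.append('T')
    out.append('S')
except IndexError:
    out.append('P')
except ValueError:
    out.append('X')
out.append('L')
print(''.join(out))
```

Execution trace: 'T' (try body) → 'S' (try body, no exception) → 'L' (after the try/except). Output: TSL

Answer: TSL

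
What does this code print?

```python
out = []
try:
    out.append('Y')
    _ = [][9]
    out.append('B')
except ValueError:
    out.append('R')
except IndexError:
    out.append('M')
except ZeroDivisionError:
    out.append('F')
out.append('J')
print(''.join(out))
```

Execution trace: 'Y' (try body) → 'M' (except IndexError) → 'J' (after the try/except). Output: YMJ

Answer: YMJ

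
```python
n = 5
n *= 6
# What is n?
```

Trace:
`n = 5` → n = 5
`n *= 6` → n = 30
So n = 30

Answer: 30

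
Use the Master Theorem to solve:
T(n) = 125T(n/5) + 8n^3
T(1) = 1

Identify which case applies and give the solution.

a=125, b=5, f(n)=8n^3. log_5(125) = 3. Since c=3 = 3, Case 2 applies: T(n) = Θ(n^log_b(a) · log n) = O(n^3 log n).

Answer: O(n^3 log n) - Case 2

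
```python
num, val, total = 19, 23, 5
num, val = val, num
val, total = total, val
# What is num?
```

Trace:
`num, val, total = 19, 23, 5` → num = 19; val = 23; total = 5
`num, val = val, num` → num = 23; val = 19
`val, total = total, val` → val = 5; total = 19
So num = 23

Answer: 23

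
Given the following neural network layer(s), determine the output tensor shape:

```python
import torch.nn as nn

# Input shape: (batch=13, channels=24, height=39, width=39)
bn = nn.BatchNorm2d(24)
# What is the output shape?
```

Input: (13, 24, 39, 39) -> Output: (13, 24, 39, 39)

Answer: (13, 24, 39, 39)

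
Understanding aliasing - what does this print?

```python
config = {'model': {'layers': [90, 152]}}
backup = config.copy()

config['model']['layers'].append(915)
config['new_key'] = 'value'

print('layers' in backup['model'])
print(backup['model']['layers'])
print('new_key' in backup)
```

Key concept: shallow copy gotcha with nested dict.
Step by step:
`config = {'model': {'layers': [90, 152]}}` → config = {'model': {'layers': [90, 152]}}
`backup = config.copy()` → backup = {'model': {'layers': [90, 152]}}
`config['model']['layers'].append(915)` → config = {'model': {'layers': [90, 152, 915]}}; backup = {'model': {'layers': [90, 152, 915]}}
`config['new_key'] = 'value'` → config = {'model': {'layers': [90, 152, 915]}, 'new_key': 'value'}
`print('layers' in backup['model'])` → prints True
`print(backup['model']['layers'])` → prints [90, 152, 915]
`print('new_key' in backup)` → prints False

Answer:
True
[90, 152, 915]
False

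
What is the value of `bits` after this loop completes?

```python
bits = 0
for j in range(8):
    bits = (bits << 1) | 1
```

Build 8 consecutive 1-bits: 0b11111111
`bits` takes the values: 0 → 1 → 3 → 7 → 15 → 31 → 63 → 127 → 255

Answer: 255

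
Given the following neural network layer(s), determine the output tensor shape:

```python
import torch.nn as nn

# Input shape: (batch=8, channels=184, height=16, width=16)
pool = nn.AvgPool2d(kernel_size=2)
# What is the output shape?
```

Input: (8, 184, 16, 16) -> Output: (8, 184, 8, 8)

Answer: (8, 184, 8, 8)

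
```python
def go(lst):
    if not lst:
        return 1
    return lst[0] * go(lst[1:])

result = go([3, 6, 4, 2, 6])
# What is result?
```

Product over [3, 6, 4, 2, 6] = 3 * 6 * 4 * 2 * 6 = 864

Answer: 864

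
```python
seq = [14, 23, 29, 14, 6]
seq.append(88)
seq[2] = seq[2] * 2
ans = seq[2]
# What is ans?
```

Trace:
`seq = [14, 23, 29, 14, 6]` → seq = [14, 23, 29, 14, 6]
`seq.append(88)` → seq = [14, 23, 29, 14, 6, 88]
`seq[2] = seq[2] * 2` → seq = [14, 23, 58, 14, 6, 88]
`ans = seq[2]` → ans = 58
So ans = 58

Answer: 58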